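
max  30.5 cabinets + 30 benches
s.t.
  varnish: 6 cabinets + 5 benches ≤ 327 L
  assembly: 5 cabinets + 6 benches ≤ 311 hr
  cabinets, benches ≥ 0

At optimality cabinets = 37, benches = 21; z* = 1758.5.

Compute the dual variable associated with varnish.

3

Both varnish and assembly are binding at x*.
From A_Bᵀ y = c: 6·y_varnish + 5·y_assembly = 30.5; 5·y_varnish + 6·y_assembly = 30.
Solving: y_varnish = 3, y_assembly = 2.5.
Shadow price of varnish = 3.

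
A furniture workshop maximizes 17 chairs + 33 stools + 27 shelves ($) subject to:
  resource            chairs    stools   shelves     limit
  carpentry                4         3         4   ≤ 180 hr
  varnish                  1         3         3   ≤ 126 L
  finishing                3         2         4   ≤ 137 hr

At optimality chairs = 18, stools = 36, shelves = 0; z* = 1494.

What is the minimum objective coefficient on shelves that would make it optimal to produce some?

Check each constraint at x*: carpentry 180/180 (tight); varnish 126/126 (tight); finishing 126/137 (slack 11).
Slack constraints have shadow price 0 (complementary slackness).
Dual feasibility on the basic columns requires 4·y_carpentry + 1·y_varnish = 17, 3·y_carpentry + 3·y_varnish = 33.
This yields shadow prices y_carpentry = 2, y_varnish = 9.
shelves enters the basis when its profit ≥ yᵀa₃ = 2·4 + 9·3 = 35.

35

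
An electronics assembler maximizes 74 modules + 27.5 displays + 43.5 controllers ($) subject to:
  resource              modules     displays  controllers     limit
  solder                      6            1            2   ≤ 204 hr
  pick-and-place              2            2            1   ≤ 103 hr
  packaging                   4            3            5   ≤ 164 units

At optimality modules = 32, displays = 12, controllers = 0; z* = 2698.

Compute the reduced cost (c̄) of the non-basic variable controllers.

-5

Check each constraint at x*: solder 204/204 (tight); pick-and-place 88/103 (slack 15); packaging 164/164 (tight).
Slack constraints have shadow price 0 (complementary slackness).
The binding rows give the dual system: 6·y_solder + 4·y_packaging = 74 and 1·y_solder + 3·y_packaging = 27.5.
This yields shadow prices y_solder = 8, y_packaging = 6.5.
Reduced cost of controllers: c₃ − yᵀa₃ = 43.5 − (8·2 + 6.5·5) = 43.5 − 48.5 = -5.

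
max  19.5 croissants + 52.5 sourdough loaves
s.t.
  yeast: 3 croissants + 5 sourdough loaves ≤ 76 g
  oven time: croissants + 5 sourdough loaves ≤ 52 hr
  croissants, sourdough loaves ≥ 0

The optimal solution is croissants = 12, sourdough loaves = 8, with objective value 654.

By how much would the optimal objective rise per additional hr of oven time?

Check each constraint at x*: yeast 76/76 (tight); oven time 52/52 (tight).
From A_Bᵀ y = c: 3·y_yeast + 1·y_oven time = 19.5; 5·y_yeast + 5·y_oven time = 52.5.
→ y_yeast = 4.5 and y_oven time = 6.
Shadow price of oven time = 6.

6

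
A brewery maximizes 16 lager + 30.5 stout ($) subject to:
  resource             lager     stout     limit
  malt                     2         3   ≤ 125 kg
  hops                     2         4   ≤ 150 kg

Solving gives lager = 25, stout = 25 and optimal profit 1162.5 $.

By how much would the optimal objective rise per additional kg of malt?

At the optimum: malt uses 125 of 125 (binding); hops uses 150 of 150 (binding).
From A_Bᵀ y = c: 2·y_malt + 2·y_hops = 16; 3·y_malt + 4·y_hops = 30.5.
Solving: y_malt = 1.5, y_hops = 6.5.
Shadow price of malt = 1.5.

1.5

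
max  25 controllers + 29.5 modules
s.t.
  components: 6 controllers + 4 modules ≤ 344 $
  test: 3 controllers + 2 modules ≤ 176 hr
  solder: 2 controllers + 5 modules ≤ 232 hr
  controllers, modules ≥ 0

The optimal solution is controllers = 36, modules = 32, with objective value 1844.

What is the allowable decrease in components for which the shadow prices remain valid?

158.4

Binding constraints: components, solder. The basis is B = [[6,4],[2,5]] with det 22.
Per unit decrease in components, x* moves by d = (-0.2273, 0.0909).
The basis stays optimal until controllers reaches 0; allowable decrease = 158.4 $.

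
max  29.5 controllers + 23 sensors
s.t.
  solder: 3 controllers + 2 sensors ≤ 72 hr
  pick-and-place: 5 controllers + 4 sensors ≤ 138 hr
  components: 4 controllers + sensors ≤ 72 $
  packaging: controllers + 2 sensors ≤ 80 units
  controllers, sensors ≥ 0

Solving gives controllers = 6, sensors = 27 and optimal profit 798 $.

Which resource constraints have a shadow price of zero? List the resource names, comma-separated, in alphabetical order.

solder: 72/72 (binding)
pick-and-place: 138/138 (binding)
components: 51/72 (slack 21)
packaging: 60/80 (slack 20)
By complementary slackness, a constraint with positive slack has shadow price 0 → components, packaging.

components, packaging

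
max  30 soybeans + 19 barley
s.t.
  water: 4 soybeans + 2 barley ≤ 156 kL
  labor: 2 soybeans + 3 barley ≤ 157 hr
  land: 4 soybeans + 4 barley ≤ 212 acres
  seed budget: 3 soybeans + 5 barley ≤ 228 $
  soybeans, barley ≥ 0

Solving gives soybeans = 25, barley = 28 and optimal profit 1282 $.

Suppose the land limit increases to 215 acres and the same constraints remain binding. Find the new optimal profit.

Binding: water and land. Non-binding: labor (23 unused), seed budget (13 unused).
Since labor, seed budget are not tight, their duals are 0.
Dual feasibility on the basic columns requires 4·y_water + 4·y_land = 30, 2·y_water + 4·y_land = 19.
Solving: y_water = 5.5, y_land = 2.
Δz = y_land·Δb = 2 × (3) = 6, so new z* = 1282 + 6 = 1288.

1288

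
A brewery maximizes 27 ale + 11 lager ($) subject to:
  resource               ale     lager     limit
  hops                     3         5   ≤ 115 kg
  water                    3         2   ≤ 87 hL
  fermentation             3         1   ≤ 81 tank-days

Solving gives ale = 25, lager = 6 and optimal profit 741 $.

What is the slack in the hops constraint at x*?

hops used = 3·25 + 5·6 = 105; slack = 115 − 105 = 10.

10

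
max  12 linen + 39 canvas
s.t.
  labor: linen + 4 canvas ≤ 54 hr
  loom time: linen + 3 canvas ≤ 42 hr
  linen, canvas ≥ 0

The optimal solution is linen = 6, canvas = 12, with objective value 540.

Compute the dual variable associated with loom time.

9

Both labor and loom time are binding at x*.
The binding rows give the dual system: 1·y_labor + 1·y_loom time = 12 and 4·y_labor + 3·y_loom time = 39.
This yields shadow prices y_labor = 3, y_loom time = 9.
Shadow price of loom time = 9.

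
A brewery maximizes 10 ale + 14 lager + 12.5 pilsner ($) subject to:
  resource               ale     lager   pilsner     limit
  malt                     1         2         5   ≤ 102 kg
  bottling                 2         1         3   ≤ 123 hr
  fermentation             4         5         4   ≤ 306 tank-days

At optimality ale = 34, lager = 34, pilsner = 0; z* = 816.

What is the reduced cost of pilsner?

Binding: malt and fermentation. Non-binding: bottling (21 unused).
By complementary slackness, y = 0 for the non-binding constraint.
Dual feasibility on the basic columns requires 1·y_malt + 4·y_fermentation = 10, 2·y_malt + 5·y_fermentation = 14.
→ y_malt = 2 and y_fermentation = 2.
Reduced cost of pilsner: c₃ − yᵀa₃ = 12.5 − (2·5 + 2·4) = 12.5 − 18 = -5.5.

-5.5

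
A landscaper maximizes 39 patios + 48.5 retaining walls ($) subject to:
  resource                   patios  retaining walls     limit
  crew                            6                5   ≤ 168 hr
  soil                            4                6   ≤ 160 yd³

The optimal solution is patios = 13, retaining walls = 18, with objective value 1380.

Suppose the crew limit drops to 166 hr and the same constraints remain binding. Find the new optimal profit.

1375

Check each constraint at x*: crew 168/168 (tight); soil 160/160 (tight).
From A_Bᵀ y = c: 6·y_crew + 4·y_soil = 39; 5·y_crew + 6·y_soil = 48.5.
This yields shadow prices y_crew = 2.5, y_soil = 6.
Δz = y_crew·Δb = 2.5 × (-2) = -5, so new z* = 1380 − 5 = 1375.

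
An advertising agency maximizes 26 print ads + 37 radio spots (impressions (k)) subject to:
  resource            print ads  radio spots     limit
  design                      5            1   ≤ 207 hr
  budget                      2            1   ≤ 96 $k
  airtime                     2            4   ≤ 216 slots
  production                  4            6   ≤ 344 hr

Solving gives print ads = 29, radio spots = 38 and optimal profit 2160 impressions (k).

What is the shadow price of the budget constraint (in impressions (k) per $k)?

1

At the optimum: design uses 183 of 207 (slack = 24); budget uses 96 of 96 (binding); airtime uses 210 of 216 (slack = 6); production uses 344 of 344 (binding).
By complementary slackness, y = 0 for the non-binding constraints.
The binding rows give the dual system: 2·y_budget + 4·y_production = 26 and 1·y_budget + 6·y_production = 37.
Solving: y_budget = 1, y_production = 6.
Shadow price of budget = 1.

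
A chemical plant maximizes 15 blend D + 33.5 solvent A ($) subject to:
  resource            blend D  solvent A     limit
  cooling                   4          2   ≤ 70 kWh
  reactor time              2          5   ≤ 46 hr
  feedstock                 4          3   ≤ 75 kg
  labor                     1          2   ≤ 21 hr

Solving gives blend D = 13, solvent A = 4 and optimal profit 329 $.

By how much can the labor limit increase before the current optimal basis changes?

Binding constraints: reactor time, labor. The basis is B = [[2,5],[1,2]] with det -1.
Per unit increase in labor, x* moves by d = (5, -2).
The basis stays optimal until cooling becomes binding; allowable increase = 0.625 hr.

0.625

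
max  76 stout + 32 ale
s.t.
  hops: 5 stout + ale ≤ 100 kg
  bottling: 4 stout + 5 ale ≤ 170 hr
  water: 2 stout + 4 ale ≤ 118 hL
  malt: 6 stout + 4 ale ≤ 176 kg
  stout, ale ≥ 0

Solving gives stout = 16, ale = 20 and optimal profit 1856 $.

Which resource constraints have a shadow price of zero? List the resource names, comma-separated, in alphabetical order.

hops: 100/100 (binding)
bottling: 164/170 (slack 6)
water: 112/118 (slack 6)
malt: 176/176 (binding)
By complementary slackness, a constraint with positive slack has shadow price 0 → bottling, water.

bottling, water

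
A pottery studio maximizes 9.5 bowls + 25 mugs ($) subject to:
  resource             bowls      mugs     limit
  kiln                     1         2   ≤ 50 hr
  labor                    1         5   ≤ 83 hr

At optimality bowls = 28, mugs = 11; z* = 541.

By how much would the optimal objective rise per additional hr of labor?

Check each constraint at x*: kiln 50/50 (tight); labor 83/83 (tight).
The binding rows give the dual system: 1·y_kiln + 1·y_labor = 9.5 and 2·y_kiln + 5·y_labor = 25.
→ y_kiln = 7.5 and y_labor = 2.
Shadow price of labor = 2.

2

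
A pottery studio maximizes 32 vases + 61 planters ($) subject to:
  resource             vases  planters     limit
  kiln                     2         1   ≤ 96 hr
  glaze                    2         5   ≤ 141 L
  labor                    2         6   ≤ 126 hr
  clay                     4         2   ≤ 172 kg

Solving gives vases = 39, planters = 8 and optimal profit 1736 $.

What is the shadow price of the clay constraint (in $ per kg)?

3.5

Check each constraint at x*: kiln 86/96 (slack 10); glaze 118/141 (slack 23); labor 126/126 (tight); clay 172/172 (tight).
By complementary slackness, y = 0 for the non-binding constraints.
The binding rows give the dual system: 2·y_labor + 4·y_clay = 32 and 6·y_labor + 2·y_clay = 61.
→ y_labor = 9 and y_clay = 3.5.
Shadow price of clay = 3.5.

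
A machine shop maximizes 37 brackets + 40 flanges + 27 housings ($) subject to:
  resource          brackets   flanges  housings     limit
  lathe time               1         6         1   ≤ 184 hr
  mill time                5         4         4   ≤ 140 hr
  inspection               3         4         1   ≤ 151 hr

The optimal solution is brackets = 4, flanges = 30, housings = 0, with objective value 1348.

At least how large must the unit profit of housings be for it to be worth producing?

At the optimum: lathe time uses 184 of 184 (binding); mill time uses 140 of 140 (binding); inspection uses 132 of 151 (slack = 19).
Since inspection is not tight, its dual is 0.
The binding rows give the dual system: 1·y_lathe time + 5·y_mill time = 37 and 6·y_lathe time + 4·y_mill time = 40.
→ y_lathe time = 2 and y_mill time = 7.
housings enters the basis when its profit ≥ yᵀa₃ = 2·1 + 7·4 = 30.

30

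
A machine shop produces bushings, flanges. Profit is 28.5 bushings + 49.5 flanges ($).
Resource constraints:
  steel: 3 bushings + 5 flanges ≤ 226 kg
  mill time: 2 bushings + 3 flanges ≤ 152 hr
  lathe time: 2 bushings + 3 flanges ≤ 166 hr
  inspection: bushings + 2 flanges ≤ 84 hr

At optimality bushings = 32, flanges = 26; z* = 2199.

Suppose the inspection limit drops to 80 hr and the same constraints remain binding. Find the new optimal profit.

2175

Check each constraint at x*: steel 226/226 (tight); mill time 142/152 (slack 10); lathe time 142/166 (slack 24); inspection 84/84 (tight).
Slack constraints have shadow price 0 (complementary slackness).
Dual feasibility on the basic columns requires 3·y_steel + 1·y_inspection = 28.5, 5·y_steel + 2·y_inspection = 49.5.
This yields shadow prices y_steel = 7.5, y_inspection = 6.
Δz = y_inspection·Δb = 6 × (-4) = -24, so new z* = 2199 − 24 = 2175.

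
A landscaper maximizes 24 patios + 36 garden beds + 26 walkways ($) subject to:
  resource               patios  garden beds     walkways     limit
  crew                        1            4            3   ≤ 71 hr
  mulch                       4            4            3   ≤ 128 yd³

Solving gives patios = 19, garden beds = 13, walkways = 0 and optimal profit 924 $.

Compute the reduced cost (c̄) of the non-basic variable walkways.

Both crew and mulch are binding at x*.
From A_Bᵀ y = c: 1·y_crew + 4·y_mulch = 24; 4·y_crew + 4·y_mulch = 36.
→ y_crew = 4 and y_mulch = 5.
Reduced cost of walkways: c₃ − yᵀa₃ = 26 − (4·3 + 5·3) = 26 − 27 = -1.

-1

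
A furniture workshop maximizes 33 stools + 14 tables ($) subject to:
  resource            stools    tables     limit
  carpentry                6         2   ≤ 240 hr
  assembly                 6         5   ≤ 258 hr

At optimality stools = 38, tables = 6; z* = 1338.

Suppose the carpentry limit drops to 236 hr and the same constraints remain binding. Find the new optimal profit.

1320

Both carpentry and assembly are binding at x*.
Dual feasibility on the basic columns requires 6·y_carpentry + 6·y_assembly = 33, 2·y_carpentry + 5·y_assembly = 14.
Solving: y_carpentry = 4.5, y_assembly = 1.
Δz = y_carpentry·Δb = 4.5 × (-4) = -18, so new z* = 1338 − 18 = 1320.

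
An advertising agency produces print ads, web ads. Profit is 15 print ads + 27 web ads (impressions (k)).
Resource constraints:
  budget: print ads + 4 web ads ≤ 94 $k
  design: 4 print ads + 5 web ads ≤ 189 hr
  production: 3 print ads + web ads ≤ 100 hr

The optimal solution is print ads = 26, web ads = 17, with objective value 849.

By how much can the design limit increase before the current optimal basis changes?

5

Binding constraints: budget, design. The basis is B = [[1,4],[4,5]] with det -11.
Per unit increase in design, x* moves by d = (0.3636, -0.0909).
The basis stays optimal until production becomes binding; allowable increase = 5 hr.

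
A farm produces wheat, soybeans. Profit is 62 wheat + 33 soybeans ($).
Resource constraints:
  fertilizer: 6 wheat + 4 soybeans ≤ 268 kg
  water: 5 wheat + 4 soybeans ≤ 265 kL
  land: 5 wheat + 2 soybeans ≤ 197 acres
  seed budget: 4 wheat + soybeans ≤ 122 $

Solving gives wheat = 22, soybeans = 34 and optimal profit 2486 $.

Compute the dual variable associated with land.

At the optimum: fertilizer uses 268 of 268 (binding); water uses 246 of 265 (slack = 19); land uses 178 of 197 (slack = 19); seed budget uses 122 of 122 (binding).
By complementary slackness, y = 0 for the non-binding constraints.
The binding rows give the dual system: 6·y_fertilizer + 4·y_seed budget = 62 and 4·y_fertilizer + 1·y_seed budget = 33.
This yields shadow prices y_fertilizer = 7, y_seed budget = 5.
Shadow price of land = 0.

0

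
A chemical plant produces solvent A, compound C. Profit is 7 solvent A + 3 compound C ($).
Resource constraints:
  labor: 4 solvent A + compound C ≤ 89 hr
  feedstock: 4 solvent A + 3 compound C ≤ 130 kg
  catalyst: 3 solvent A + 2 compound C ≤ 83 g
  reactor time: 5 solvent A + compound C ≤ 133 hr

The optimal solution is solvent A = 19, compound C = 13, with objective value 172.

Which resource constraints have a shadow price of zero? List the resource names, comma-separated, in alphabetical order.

feedstock, reactor time

labor: 89/89 (binding)
feedstock: 115/130 (slack 15)
catalyst: 83/83 (binding)
reactor time: 108/133 (slack 25)
By complementary slackness, a constraint with positive slack has shadow price 0 → feedstock, reactor time.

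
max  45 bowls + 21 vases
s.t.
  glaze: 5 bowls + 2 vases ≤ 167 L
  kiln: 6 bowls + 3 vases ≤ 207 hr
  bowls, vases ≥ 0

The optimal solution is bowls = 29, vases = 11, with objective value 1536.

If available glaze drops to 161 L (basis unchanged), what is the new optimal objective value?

Both glaze and kiln are binding at x*.
From A_Bᵀ y = c: 5·y_glaze + 6·y_kiln = 45; 2·y_glaze + 3·y_kiln = 21.
→ y_glaze = 3 and y_kiln = 5.
Δz = y_glaze·Δb = 3 × (-6) = -18, so new z* = 1536 − 18 = 1518.

1518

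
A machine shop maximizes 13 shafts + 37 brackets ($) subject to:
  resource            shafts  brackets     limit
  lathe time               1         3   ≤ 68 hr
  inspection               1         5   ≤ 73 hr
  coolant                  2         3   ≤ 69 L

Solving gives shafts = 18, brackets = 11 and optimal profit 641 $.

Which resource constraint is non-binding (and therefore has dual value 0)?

lathe time

lathe time: 51/68 (slack 17)
inspection: 73/73 (binding)
coolant: 69/69 (binding)
By complementary slackness, a constraint with positive slack has shadow price 0 → lathe time.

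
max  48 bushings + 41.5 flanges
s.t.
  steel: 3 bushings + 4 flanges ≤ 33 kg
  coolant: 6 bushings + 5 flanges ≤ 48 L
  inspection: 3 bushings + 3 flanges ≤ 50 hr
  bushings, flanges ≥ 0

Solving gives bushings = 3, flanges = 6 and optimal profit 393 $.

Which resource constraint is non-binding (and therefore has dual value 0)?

inspection

steel: 33/33 (binding)
coolant: 48/48 (binding)
inspection: 27/50 (slack 23)
By complementary slackness, a constraint with positive slack has shadow price 0 → inspection.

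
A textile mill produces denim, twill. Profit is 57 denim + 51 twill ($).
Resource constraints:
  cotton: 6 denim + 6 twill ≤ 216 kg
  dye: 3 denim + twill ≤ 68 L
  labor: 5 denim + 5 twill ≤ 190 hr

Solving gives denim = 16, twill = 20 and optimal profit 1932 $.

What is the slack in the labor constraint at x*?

labor used = 5·16 + 5·20 = 180; slack = 190 − 180 = 10.

10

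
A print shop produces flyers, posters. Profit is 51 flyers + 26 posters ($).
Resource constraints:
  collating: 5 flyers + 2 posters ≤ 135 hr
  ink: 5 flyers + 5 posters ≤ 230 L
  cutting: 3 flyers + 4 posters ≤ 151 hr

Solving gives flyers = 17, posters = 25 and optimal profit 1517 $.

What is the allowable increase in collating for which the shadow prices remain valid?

Binding constraints: collating, cutting. The basis is B = [[5,2],[3,4]] with det 14.
Per unit increase in collating, x* moves by d = (0.2857, -0.2143).
The basis stays optimal until ink becomes binding; allowable increase = 56 hr.

56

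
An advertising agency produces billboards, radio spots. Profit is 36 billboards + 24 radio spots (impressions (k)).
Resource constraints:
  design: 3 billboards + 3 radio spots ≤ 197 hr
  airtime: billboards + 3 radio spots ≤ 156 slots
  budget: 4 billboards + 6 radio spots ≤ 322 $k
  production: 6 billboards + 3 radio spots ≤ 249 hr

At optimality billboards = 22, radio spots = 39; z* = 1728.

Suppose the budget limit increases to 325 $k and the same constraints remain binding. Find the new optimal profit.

1732.5

At the optimum: design uses 183 of 197 (slack = 14); airtime uses 139 of 156 (slack = 17); budget uses 322 of 322 (binding); production uses 249 of 249 (binding).
Slack constraints have shadow price 0 (complementary slackness).
Dual feasibility on the basic columns requires 4·y_budget + 6·y_production = 36, 6·y_budget + 3·y_production = 24.
→ y_budget = 1.5 and y_production = 5.
Δz = y_budget·Δb = 1.5 × (3) = 4.5, so new z* = 1728 + 4.5 = 1732.5.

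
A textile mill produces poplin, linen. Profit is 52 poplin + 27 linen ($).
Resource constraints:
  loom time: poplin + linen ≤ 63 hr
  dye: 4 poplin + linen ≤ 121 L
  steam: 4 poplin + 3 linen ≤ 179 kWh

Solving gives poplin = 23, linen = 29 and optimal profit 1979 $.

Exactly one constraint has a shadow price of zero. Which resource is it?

loom time

loom time: 52/63 (slack 11)
dye: 121/121 (binding)
steam: 179/179 (binding)
By complementary slackness, a constraint with positive slack has shadow price 0 → loom time.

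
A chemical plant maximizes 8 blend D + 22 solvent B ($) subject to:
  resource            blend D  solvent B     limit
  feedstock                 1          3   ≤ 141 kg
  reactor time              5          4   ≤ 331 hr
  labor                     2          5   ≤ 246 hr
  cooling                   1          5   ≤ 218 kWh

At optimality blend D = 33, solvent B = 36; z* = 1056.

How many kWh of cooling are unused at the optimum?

cooling used = 1·33 + 5·36 = 213; slack = 218 − 213 = 5.

5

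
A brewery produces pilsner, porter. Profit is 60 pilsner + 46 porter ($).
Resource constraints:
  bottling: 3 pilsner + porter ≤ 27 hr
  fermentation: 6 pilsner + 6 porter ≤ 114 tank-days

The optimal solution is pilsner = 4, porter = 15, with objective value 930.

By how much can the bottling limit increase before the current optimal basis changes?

Binding constraints: bottling, fermentation. The basis is B = [[3,1],[6,6]] with det 12.
Per unit increase in bottling, x* moves by d = (0.5, -0.5).
The basis stays optimal until porter reaches 0; allowable increase = 30 hr.

30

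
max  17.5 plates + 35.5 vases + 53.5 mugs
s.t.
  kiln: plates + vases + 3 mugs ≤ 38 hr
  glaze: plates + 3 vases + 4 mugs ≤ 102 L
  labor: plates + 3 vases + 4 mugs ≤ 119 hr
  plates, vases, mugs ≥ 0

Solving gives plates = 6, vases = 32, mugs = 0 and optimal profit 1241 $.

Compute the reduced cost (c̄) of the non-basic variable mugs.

-8

At the optimum: kiln uses 38 of 38 (binding); glaze uses 102 of 102 (binding); labor uses 102 of 119 (slack = 17).
Since labor is not tight, its dual is 0.
Dual feasibility on the basic columns requires 1·y_kiln + 1·y_glaze = 17.5, 1·y_kiln + 3·y_glaze = 35.5.
This yields shadow prices y_kiln = 8.5, y_glaze = 9.
Reduced cost of mugs: c₃ − yᵀa₃ = 53.5 − (8.5·3 + 9·4) = 53.5 − 61.5 = -8.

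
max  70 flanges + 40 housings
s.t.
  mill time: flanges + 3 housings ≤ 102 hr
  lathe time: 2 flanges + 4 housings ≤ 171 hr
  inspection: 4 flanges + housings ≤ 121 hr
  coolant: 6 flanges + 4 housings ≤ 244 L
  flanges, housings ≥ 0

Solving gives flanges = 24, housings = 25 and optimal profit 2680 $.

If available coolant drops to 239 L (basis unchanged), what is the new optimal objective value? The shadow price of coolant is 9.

Δb = -5, so new z* = 2680 + (9)·(-5) = 2680 − 45 = 2635.

2635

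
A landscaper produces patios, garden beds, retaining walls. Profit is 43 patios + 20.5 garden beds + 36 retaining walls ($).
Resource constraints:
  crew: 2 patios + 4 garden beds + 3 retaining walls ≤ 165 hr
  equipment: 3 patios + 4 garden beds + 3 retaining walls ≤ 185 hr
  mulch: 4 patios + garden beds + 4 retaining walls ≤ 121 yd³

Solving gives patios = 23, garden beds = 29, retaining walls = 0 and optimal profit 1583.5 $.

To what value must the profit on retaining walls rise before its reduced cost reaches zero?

43

Binding: equipment and mulch. Non-binding: crew (3 unused).
Slack constraints have shadow price 0 (complementary slackness).
From A_Bᵀ y = c: 3·y_equipment + 4·y_mulch = 43; 4·y_equipment + 1·y_mulch = 20.5.
Solving: y_equipment = 3, y_mulch = 8.5.
retaining walls enters the basis when its profit ≥ yᵀa₃ = 3·3 + 8.5·4 = 43.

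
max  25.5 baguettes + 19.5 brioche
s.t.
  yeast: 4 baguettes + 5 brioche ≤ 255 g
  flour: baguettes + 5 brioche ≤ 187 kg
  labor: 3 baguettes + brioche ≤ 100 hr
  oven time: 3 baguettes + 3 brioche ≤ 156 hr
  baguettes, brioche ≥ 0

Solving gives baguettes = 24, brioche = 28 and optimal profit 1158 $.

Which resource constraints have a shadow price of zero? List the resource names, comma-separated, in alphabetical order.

yeast: 236/255 (slack 19)
flour: 164/187 (slack 23)
labor: 100/100 (binding)
oven time: 156/156 (binding)
By complementary slackness, a constraint with positive slack has shadow price 0 → flour, yeast.

flour, yeast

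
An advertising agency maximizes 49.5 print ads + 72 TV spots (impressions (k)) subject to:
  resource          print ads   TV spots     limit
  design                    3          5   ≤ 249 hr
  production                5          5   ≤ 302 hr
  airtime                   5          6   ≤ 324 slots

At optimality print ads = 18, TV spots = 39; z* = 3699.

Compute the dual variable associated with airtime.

At the optimum: design uses 249 of 249 (binding); production uses 285 of 302 (slack = 17); airtime uses 324 of 324 (binding).
Since production is not tight, its dual is 0.
The binding rows give the dual system: 3·y_design + 5·y_airtime = 49.5 and 5·y_design + 6·y_airtime = 72.
→ y_design = 9 and y_airtime = 4.5.
Shadow price of airtime = 4.5.

4.5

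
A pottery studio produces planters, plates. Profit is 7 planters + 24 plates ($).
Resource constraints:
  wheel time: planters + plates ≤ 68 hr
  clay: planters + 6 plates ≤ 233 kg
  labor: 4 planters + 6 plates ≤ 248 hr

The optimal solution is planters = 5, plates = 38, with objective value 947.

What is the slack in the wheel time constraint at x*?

wheel time used = 1·5 + 1·38 = 43; slack = 68 − 43 = 25.

25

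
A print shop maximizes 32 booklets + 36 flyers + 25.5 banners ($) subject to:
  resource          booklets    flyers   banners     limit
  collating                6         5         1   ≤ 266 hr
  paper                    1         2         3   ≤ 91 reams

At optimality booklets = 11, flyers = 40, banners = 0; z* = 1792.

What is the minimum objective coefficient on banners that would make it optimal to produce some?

28

At the optimum: collating uses 266 of 266 (binding); paper uses 91 of 91 (binding).
The binding rows give the dual system: 6·y_collating + 1·y_paper = 32 and 5·y_collating + 2·y_paper = 36.
This yields shadow prices y_collating = 4, y_paper = 8.
banners enters the basis when its profit ≥ yᵀa₃ = 4·1 + 8·3 = 28.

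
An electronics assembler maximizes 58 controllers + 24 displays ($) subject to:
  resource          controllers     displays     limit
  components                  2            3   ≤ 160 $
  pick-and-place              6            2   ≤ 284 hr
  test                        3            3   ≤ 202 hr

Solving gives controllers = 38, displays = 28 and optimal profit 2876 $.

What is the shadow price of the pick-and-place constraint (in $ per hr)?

9

Binding: components and pick-and-place. Non-binding: test (4 unused).
By complementary slackness, y = 0 for the non-binding constraint.
From A_Bᵀ y = c: 2·y_components + 6·y_pick-and-place = 58; 3·y_components + 2·y_pick-and-place = 24.
This yields shadow prices y_components = 2, y_pick-and-place = 9.
Shadow price of pick-and-place = 9.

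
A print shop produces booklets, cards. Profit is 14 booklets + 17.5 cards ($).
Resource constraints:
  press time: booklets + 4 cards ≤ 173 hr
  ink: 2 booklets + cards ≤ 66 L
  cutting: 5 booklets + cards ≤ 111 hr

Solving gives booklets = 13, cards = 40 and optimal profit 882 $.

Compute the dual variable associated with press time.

Check each constraint at x*: press time 173/173 (tight); ink 66/66 (tight); cutting 105/111 (slack 6).
Since cutting is not tight, its dual is 0.
The binding rows give the dual system: 1·y_press time + 2·y_ink = 14 and 4·y_press time + 1·y_ink = 17.5.
This yields shadow prices y_press time = 3, y_ink = 5.5.
Shadow price of press time = 3.

3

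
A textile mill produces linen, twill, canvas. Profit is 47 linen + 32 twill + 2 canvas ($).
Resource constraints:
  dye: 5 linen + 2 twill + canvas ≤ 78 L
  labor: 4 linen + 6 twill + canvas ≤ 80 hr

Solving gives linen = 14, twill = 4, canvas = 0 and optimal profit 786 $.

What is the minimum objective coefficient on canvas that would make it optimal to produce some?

Check each constraint at x*: dye 78/78 (tight); labor 80/80 (tight).
From A_Bᵀ y = c: 5·y_dye + 4·y_labor = 47; 2·y_dye + 6·y_labor = 32.
→ y_dye = 7 and y_labor = 3.
canvas enters the basis when its profit ≥ yᵀa₃ = 7·1 + 3·1 = 10.

10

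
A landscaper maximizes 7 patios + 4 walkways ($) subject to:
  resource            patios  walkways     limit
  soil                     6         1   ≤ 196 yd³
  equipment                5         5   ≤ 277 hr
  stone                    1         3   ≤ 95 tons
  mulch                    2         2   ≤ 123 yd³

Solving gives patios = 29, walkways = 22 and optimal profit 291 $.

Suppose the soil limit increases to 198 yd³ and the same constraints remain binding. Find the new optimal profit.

293

Check each constraint at x*: soil 196/196 (tight); equipment 255/277 (slack 22); stone 95/95 (tight); mulch 102/123 (slack 21).
Since equipment, mulch are not tight, their duals are 0.
The binding rows give the dual system: 6·y_soil + 1·y_stone = 7 and 1·y_soil + 3·y_stone = 4.
Solving: y_soil = 1, y_stone = 1.
Δz = y_soil·Δb = 1 × (2) = 2, so new z* = 291 + 2 = 293.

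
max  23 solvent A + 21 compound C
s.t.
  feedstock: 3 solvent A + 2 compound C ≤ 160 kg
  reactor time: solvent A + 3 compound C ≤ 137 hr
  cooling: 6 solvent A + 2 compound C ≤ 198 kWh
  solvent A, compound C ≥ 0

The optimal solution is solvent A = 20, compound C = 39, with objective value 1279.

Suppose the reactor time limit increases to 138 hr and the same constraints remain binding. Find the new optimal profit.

Check each constraint at x*: feedstock 138/160 (slack 22); reactor time 137/137 (tight); cooling 198/198 (tight).
Slack constraints have shadow price 0 (complementary slackness).
The binding rows give the dual system: 1·y_reactor time + 6·y_cooling = 23 and 3·y_reactor time + 2·y_cooling = 21.
Solving: y_reactor time = 5, y_cooling = 3.
Δz = y_reactor time·Δb = 5 × (1) = 5, so new z* = 1279 + 5 = 1284.

1284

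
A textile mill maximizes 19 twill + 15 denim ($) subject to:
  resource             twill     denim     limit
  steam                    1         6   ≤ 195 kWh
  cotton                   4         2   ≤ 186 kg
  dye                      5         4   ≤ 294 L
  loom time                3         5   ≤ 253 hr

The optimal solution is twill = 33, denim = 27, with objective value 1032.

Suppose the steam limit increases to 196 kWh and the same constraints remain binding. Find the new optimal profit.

1033

Binding: steam and cotton. Non-binding: dye (21 unused), loom time (19 unused).
Slack constraints have shadow price 0 (complementary slackness).
Dual feasibility on the basic columns requires 1·y_steam + 4·y_cotton = 19, 6·y_steam + 2·y_cotton = 15.
→ y_steam = 1 and y_cotton = 4.5.
Δz = y_steam·Δb = 1 × (1) = 1, so new z* = 1032 + 1 = 1033.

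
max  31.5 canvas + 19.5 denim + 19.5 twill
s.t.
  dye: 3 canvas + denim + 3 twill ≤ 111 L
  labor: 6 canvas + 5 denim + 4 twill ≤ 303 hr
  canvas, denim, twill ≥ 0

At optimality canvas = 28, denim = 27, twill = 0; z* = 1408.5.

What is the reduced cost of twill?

Both dye and labor are binding at x*.
Dual feasibility on the basic columns requires 3·y_dye + 6·y_labor = 31.5, 1·y_dye + 5·y_labor = 19.5.
→ y_dye = 4.5 and y_labor = 3.
Reduced cost of twill: c₃ − yᵀa₃ = 19.5 − (4.5·3 + 3·4) = 19.5 − 25.5 = -6.

-6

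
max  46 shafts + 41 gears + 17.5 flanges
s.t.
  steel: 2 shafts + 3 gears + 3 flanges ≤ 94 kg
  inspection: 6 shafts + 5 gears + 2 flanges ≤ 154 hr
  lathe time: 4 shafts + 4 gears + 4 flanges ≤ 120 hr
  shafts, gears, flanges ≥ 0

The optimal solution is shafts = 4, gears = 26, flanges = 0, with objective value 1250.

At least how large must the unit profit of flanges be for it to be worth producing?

Binding: inspection and lathe time. Non-binding: steel (8 unused).
Slack constraints have shadow price 0 (complementary slackness).
Dual feasibility on the basic columns requires 6·y_inspection + 4·y_lathe time = 46, 5·y_inspection + 4·y_lathe time = 41.
→ y_inspection = 5 and y_lathe time = 4.
flanges enters the basis when its profit ≥ yᵀa₃ = 5·2 + 4·4 = 26.

26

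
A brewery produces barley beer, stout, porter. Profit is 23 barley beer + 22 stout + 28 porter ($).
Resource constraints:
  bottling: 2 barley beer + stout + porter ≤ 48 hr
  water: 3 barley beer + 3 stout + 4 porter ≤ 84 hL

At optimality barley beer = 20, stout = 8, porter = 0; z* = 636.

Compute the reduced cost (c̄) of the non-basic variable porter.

-1

At the optimum: bottling uses 48 of 48 (binding); water uses 84 of 84 (binding).
From A_Bᵀ y = c: 2·y_bottling + 3·y_water = 23; 1·y_bottling + 3·y_water = 22.
Solving: y_bottling = 1, y_water = 7.
Reduced cost of porter: c₃ − yᵀa₃ = 28 − (1·1 + 7·4) = 28 − 29 = -1.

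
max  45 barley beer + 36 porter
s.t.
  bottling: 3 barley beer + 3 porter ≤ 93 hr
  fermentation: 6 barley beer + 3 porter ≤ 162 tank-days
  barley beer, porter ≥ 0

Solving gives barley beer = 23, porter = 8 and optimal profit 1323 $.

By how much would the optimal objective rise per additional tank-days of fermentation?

Both bottling and fermentation are binding at x*.
From A_Bᵀ y = c: 3·y_bottling + 6·y_fermentation = 45; 3·y_bottling + 3·y_fermentation = 36.
This yields shadow prices y_bottling = 9, y_fermentation = 3.
Shadow price of fermentation = 3.

3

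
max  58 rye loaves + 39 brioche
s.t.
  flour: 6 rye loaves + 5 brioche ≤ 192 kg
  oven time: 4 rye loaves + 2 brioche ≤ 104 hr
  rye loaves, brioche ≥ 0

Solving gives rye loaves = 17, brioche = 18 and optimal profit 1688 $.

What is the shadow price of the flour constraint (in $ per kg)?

Check each constraint at x*: flour 192/192 (tight); oven time 104/104 (tight).
Dual feasibility on the basic columns requires 6·y_flour + 4·y_oven time = 58, 5·y_flour + 2·y_oven time = 39.
Solving: y_flour = 5, y_oven time = 7.
Shadow price of flour = 5.

5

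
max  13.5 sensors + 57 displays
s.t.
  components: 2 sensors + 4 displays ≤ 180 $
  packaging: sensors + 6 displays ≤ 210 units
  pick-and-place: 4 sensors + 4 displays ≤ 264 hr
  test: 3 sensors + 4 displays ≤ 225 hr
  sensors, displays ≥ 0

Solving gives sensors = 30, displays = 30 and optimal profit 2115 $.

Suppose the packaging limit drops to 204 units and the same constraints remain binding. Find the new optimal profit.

2070

Check each constraint at x*: components 180/180 (tight); packaging 210/210 (tight); pick-and-place 240/264 (slack 24); test 210/225 (slack 15).
Since pick-and-place, test are not tight, their duals are 0.
Dual feasibility on the basic columns requires 2·y_components + 1·y_packaging = 13.5, 4·y_components + 6·y_packaging = 57.
This yields shadow prices y_components = 3, y_packaging = 7.5.
Δz = y_packaging·Δb = 7.5 × (-6) = -45, so new z* = 2115 − 45 = 2070.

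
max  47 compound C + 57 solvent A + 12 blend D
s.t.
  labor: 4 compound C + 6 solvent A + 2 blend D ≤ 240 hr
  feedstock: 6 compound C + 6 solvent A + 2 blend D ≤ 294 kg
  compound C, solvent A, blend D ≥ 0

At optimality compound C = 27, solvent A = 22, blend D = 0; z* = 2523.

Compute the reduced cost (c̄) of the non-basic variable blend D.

Both labor and feedstock are binding at x*.
From A_Bᵀ y = c: 4·y_labor + 6·y_feedstock = 47; 6·y_labor + 6·y_feedstock = 57.
Solving: y_labor = 5, y_feedstock = 4.5.
Reduced cost of blend D: c₃ − yᵀa₃ = 12 − (5·2 + 4.5·2) = 12 − 19 = -7.

-7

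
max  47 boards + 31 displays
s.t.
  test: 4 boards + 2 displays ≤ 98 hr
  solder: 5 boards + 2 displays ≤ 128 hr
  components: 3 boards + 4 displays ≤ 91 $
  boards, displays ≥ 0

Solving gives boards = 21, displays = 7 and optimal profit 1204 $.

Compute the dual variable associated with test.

9.5

Check each constraint at x*: test 98/98 (tight); solder 119/128 (slack 9); components 91/91 (tight).
By complementary slackness, y = 0 for the non-binding constraint.
The binding rows give the dual system: 4·y_test + 3·y_components = 47 and 2·y_test + 4·y_components = 31.
Solving: y_test = 9.5, y_components = 3.
Shadow price of test = 9.5.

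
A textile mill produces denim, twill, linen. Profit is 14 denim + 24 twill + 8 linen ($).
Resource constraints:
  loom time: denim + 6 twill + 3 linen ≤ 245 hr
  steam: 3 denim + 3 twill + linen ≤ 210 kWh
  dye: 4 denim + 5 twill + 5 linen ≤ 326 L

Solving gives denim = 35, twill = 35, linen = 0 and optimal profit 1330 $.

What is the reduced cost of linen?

Binding: loom time and steam. Non-binding: dye (11 unused).
By complementary slackness, y = 0 for the non-binding constraint.
From A_Bᵀ y = c: 1·y_loom time + 3·y_steam = 14; 6·y_loom time + 3·y_steam = 24.
This yields shadow prices y_loom time = 2, y_steam = 4.
Reduced cost of linen: c₃ − yᵀa₃ = 8 − (2·3 + 4·1) = 8 − 10 = -2.

-2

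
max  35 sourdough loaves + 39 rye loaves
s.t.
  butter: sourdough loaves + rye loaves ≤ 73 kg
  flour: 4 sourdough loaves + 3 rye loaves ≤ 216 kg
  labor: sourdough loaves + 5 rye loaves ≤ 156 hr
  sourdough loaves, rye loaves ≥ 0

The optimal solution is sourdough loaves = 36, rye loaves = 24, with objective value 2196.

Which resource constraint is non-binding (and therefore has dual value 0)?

butter

butter: 60/73 (slack 13)
flour: 216/216 (binding)
labor: 156/156 (binding)
By complementary slackness, a constraint with positive slack has shadow price 0 → butter.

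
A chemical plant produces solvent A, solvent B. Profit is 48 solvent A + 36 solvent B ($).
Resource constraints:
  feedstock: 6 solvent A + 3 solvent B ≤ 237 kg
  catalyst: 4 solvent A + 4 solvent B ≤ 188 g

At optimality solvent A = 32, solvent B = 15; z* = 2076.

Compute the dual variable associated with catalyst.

6

Both feedstock and catalyst are binding at x*.
The binding rows give the dual system: 6·y_feedstock + 4·y_catalyst = 48 and 3·y_feedstock + 4·y_catalyst = 36.
→ y_feedstock = 4 and y_catalyst = 6.
Shadow price of catalyst = 6.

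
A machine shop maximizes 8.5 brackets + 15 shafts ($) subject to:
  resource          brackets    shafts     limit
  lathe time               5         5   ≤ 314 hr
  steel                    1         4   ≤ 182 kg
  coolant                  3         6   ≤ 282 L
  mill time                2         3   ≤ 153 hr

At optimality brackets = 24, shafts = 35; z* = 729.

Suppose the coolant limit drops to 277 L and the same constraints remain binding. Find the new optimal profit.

721.5

Check each constraint at x*: lathe time 295/314 (slack 19); steel 164/182 (slack 18); coolant 282/282 (tight); mill time 153/153 (tight).
By complementary slackness, y = 0 for the non-binding constraints.
The binding rows give the dual system: 3·y_coolant + 2·y_mill time = 8.5 and 6·y_coolant + 3·y_mill time = 15.
Solving: y_coolant = 1.5, y_mill time = 2.
Δz = y_coolant·Δb = 1.5 × (-5) = -7.5, so new z* = 729 − 7.5 = 721.5.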